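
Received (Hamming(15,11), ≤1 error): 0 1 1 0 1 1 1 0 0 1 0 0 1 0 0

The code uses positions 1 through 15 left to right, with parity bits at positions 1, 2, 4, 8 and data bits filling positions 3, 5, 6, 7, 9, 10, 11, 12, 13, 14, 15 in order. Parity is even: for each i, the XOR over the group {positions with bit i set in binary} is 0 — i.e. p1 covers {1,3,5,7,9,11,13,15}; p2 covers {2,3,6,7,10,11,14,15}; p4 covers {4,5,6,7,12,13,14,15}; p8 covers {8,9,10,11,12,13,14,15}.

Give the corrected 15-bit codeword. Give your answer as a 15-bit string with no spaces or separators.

s1 (pos 1,3,5,7,9,11,13,15): 0⊕1⊕1⊕1⊕0⊕0⊕1⊕0 = 0
s2 (pos 2,3,6,7,10,11,14,15): 1⊕1⊕1⊕1⊕1⊕0⊕0⊕0 = 1
s4 (pos 4,5,6,7,12,13,14,15): 0⊕1⊕1⊕1⊕0⊕1⊕0⊕0 = 0
s8 (pos 8,9,10,11,12,13,14,15): 0⊕0⊕1⊕0⊕0⊕1⊕0⊕0 = 0
Syndrome s8…s1 = 0010 → error at position 2.
Flip position 2: 011011100100100 → 001011100100100

001011100100100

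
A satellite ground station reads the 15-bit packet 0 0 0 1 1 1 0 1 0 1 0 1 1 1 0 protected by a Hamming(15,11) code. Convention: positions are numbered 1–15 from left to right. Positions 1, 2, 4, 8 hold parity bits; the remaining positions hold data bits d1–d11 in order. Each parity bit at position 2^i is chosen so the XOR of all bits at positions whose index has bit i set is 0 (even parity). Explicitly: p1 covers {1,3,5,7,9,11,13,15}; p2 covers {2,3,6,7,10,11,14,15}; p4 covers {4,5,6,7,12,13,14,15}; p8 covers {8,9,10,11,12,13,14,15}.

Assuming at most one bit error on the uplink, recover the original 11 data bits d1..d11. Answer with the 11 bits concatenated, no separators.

01100001110

s1 (pos 1,3,5,7,9,11,13,15): 0⊕0⊕1⊕0⊕0⊕0⊕1⊕0 = 0
s2 (pos 2,3,6,7,10,11,14,15): 0⊕0⊕1⊕0⊕1⊕0⊕1⊕0 = 1
s4 (pos 4,5,6,7,12,13,14,15): 1⊕1⊕1⊕0⊕1⊕1⊕1⊕0 = 0
s8 (pos 8,9,10,11,12,13,14,15): 1⊕0⊕1⊕0⊕1⊕1⊕1⊕0 = 1
Syndrome s8…s1 = 1010 → error at position 10.
Flip position 10: 000111010101110 → 000111010001110
Read data bits from positions 3,5,6,7,9,10,11,12,13,14,15: 01100001110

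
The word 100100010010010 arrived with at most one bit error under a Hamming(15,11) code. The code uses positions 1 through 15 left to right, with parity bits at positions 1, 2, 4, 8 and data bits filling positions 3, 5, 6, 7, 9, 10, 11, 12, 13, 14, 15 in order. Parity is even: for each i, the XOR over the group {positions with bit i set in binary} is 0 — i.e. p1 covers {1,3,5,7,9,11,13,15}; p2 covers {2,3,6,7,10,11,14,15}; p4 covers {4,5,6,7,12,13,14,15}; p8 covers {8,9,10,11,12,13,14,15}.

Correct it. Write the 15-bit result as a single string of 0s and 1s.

100100000010010

s1 (pos 1,3,5,7,9,11,13,15): 1⊕0⊕0⊕0⊕0⊕1⊕0⊕0 = 0
s2 (pos 2,3,6,7,10,11,14,15): 0⊕0⊕0⊕0⊕0⊕1⊕1⊕0 = 0
s4 (pos 4,5,6,7,12,13,14,15): 1⊕0⊕0⊕0⊕0⊕0⊕1⊕0 = 0
s8 (pos 8,9,10,11,12,13,14,15): 1⊕0⊕0⊕1⊕0⊕0⊕1⊕0 = 1
Syndrome s8…s1 = 1000 → error at position 8.
Flip position 8: 100100010010010 → 100100000010010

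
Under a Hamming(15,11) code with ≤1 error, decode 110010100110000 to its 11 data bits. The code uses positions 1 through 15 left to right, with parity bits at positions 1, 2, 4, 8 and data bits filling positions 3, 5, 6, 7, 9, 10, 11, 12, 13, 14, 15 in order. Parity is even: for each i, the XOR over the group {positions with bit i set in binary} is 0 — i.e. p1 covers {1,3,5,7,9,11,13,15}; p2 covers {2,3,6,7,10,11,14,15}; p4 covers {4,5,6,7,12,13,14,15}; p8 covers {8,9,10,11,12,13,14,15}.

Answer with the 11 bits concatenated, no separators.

s1 (pos 1,3,5,7,9,11,13,15): 1⊕0⊕1⊕1⊕0⊕1⊕0⊕0 = 0
s2 (pos 2,3,6,7,10,11,14,15): 1⊕0⊕0⊕1⊕1⊕1⊕0⊕0 = 0
s4 (pos 4,5,6,7,12,13,14,15): 0⊕1⊕0⊕1⊕0⊕0⊕0⊕0 = 0
s8 (pos 8,9,10,11,12,13,14,15): 0⊕0⊕1⊕1⊕0⊕0⊕0⊕0 = 0
Syndrome s8…s1 = 0000 → no error.
Read data bits from positions 3,5,6,7,9,10,11,12,13,14,15: 01010110000

01010110000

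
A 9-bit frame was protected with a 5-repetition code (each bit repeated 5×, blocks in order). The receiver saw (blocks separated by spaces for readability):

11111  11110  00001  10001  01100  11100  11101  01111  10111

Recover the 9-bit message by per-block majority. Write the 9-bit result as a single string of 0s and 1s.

Block 1 (11111): 5 ones → 1
Block 2 (11110): 4 ones → 1
Block 3 (00001): 1 one → 0
Block 4 (10001): 2 ones → 0
Block 5 (01100): 2 ones → 0
Block 6 (11100): 3 ones → 1
Block 7 (11101): 4 ones → 1
Block 8 (01111): 4 ones → 1
Block 9 (10111): 4 ones → 1

110001111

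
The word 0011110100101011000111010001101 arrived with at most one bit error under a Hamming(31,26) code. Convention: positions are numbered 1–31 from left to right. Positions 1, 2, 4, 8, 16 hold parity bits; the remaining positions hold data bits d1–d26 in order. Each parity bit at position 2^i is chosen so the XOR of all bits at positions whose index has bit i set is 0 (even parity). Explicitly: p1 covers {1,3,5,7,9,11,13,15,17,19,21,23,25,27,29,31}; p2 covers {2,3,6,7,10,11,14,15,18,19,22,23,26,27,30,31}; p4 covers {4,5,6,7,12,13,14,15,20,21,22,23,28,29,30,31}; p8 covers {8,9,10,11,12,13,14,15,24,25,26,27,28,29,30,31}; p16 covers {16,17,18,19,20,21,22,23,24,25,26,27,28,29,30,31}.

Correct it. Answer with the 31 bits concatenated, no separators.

0010110100101011000111010001101

s1 (pos 1,3,5,7,9,11,13,15,17,19,21,23,25,27,29,31): 0⊕1⊕1⊕0⊕0⊕1⊕1⊕1⊕0⊕0⊕1⊕0⊕0⊕0⊕1⊕1 = 0
s2 (pos 2,3,6,7,10,11,14,15,18,19,22,23,26,27,30,31): 0⊕1⊕1⊕0⊕0⊕1⊕0⊕1⊕0⊕0⊕1⊕0⊕0⊕0⊕0⊕1 = 0
s4 (pos 4,5,6,7,12,13,14,15,20,21,22,23,28,29,30,31): 1⊕1⊕1⊕0⊕0⊕1⊕0⊕1⊕1⊕1⊕1⊕0⊕1⊕1⊕0⊕1 = 1
s8 (pos 8,9,10,11,12,13,14,15,24,25,26,27,28,29,30,31): 1⊕0⊕0⊕1⊕0⊕1⊕0⊕1⊕1⊕0⊕0⊕0⊕1⊕1⊕0⊕1 = 0
s16 (pos 16,17,18,19,20,21,22,23,24,25,26,27,28,29,30,31): 1⊕0⊕0⊕0⊕1⊕1⊕1⊕0⊕1⊕0⊕0⊕0⊕1⊕1⊕0⊕1 = 0
Syndrome s16…s1 = 00100 → error at position 4.
Flip position 4: 0011110100101011000111010001101 → 0010110100101011000111010001101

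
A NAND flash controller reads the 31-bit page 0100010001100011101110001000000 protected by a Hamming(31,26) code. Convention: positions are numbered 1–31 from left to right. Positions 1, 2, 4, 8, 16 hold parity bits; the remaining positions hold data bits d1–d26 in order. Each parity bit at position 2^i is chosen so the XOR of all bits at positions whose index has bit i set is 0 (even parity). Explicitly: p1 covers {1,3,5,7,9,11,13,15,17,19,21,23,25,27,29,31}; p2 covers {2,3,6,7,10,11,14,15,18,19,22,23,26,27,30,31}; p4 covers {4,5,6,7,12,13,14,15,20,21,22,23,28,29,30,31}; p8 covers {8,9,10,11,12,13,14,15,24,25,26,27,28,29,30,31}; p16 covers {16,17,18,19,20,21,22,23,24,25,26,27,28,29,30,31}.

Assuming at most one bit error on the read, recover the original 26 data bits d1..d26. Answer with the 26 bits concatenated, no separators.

s1 (pos 1,3,5,7,9,11,13,15,17,19,21,23,25,27,29,31): 0⊕0⊕0⊕0⊕0⊕1⊕0⊕1⊕1⊕1⊕1⊕0⊕1⊕0⊕0⊕0 = 0
s2 (pos 2,3,6,7,10,11,14,15,18,19,22,23,26,27,30,31): 1⊕0⊕1⊕0⊕1⊕1⊕0⊕1⊕0⊕1⊕0⊕0⊕0⊕0⊕0⊕0 = 0
s4 (pos 4,5,6,7,12,13,14,15,20,21,22,23,28,29,30,31): 0⊕0⊕1⊕0⊕0⊕0⊕0⊕1⊕1⊕1⊕0⊕0⊕0⊕0⊕0⊕0 = 0
s8 (pos 8,9,10,11,12,13,14,15,24,25,26,27,28,29,30,31): 0⊕0⊕1⊕1⊕0⊕0⊕0⊕1⊕0⊕1⊕0⊕0⊕0⊕0⊕0⊕0 = 0
s16 (pos 16,17,18,19,20,21,22,23,24,25,26,27,28,29,30,31): 1⊕1⊕0⊕1⊕1⊕1⊕0⊕0⊕0⊕1⊕0⊕0⊕0⊕0⊕0⊕0 = 0
Syndrome s16…s1 = 00000 → no error.
Read data bits from positions 3,5,6,7,9,10,11,12,13,14,15,17,18,19,20,21,22,23,24,25,26,27,28,29,30,31: 00100110001101110001000000

00100110001101110001000000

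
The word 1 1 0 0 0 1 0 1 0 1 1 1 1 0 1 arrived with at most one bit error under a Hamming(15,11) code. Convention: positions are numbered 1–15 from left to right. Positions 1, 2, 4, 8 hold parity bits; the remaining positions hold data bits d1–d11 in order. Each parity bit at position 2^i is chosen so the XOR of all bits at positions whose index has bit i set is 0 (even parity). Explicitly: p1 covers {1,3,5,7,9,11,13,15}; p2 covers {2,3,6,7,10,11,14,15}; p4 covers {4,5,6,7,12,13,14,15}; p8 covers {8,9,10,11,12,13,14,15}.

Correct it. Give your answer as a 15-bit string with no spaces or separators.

s1 (pos 1,3,5,7,9,11,13,15): 1⊕0⊕0⊕0⊕0⊕1⊕1⊕1 = 0
s2 (pos 2,3,6,7,10,11,14,15): 1⊕0⊕1⊕0⊕1⊕1⊕0⊕1 = 1
s4 (pos 4,5,6,7,12,13,14,15): 0⊕0⊕1⊕0⊕1⊕1⊕0⊕1 = 0
s8 (pos 8,9,10,11,12,13,14,15): 1⊕0⊕1⊕1⊕1⊕1⊕0⊕1 = 0
Syndrome s8…s1 = 0010 → error at position 2.
Flip position 2: 110001010111101 → 100001010111101

100001010111101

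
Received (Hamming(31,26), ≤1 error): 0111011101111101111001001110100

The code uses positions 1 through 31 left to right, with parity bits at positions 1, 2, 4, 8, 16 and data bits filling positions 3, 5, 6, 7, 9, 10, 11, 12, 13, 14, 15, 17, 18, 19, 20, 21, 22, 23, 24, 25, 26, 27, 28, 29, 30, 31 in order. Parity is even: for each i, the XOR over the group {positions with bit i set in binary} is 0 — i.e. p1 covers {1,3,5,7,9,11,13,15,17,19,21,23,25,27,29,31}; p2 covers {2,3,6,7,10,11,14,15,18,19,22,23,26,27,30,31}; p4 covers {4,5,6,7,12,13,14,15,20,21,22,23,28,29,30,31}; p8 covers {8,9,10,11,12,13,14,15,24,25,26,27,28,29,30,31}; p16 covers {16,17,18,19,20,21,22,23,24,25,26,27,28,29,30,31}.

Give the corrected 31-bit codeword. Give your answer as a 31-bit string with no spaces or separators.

s1 (pos 1,3,5,7,9,11,13,15,17,19,21,23,25,27,29,31): 0⊕1⊕0⊕1⊕0⊕1⊕1⊕0⊕1⊕1⊕0⊕0⊕1⊕1⊕1⊕0 = 1
s2 (pos 2,3,6,7,10,11,14,15,18,19,22,23,26,27,30,31): 1⊕1⊕1⊕1⊕1⊕1⊕1⊕0⊕1⊕1⊕1⊕0⊕1⊕1⊕0⊕0 = 0
s4 (pos 4,5,6,7,12,13,14,15,20,21,22,23,28,29,30,31): 1⊕0⊕1⊕1⊕1⊕1⊕1⊕0⊕0⊕0⊕1⊕0⊕0⊕1⊕0⊕0 = 0
s8 (pos 8,9,10,11,12,13,14,15,24,25,26,27,28,29,30,31): 1⊕0⊕1⊕1⊕1⊕1⊕1⊕0⊕0⊕1⊕1⊕1⊕0⊕1⊕0⊕0 = 0
s16 (pos 16,17,18,19,20,21,22,23,24,25,26,27,28,29,30,31): 1⊕1⊕1⊕1⊕0⊕0⊕1⊕0⊕0⊕1⊕1⊕1⊕0⊕1⊕0⊕0 = 1
Syndrome s16…s1 = 10001 → error at position 17.
Flip position 17: 0111011101111101111001001110100 → 0111011101111101011001001110100

0111011101111101011001001110100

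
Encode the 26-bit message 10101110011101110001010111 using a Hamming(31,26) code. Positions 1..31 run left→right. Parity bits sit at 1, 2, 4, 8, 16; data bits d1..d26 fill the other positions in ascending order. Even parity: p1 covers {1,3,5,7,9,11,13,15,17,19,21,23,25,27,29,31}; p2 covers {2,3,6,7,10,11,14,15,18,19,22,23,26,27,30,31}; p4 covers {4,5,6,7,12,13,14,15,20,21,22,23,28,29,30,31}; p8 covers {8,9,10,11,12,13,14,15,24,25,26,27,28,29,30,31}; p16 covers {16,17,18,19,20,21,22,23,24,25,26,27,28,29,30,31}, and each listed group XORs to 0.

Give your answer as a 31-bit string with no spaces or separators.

1010010011100111101110001010111

Place data at non-parity positions: p1 p2 1 p4 0 1 0 p8 1 1 1 0 0 1 1 p16 1 0 1 1 1 0 0 0 1 0 1 0 1 1 1
p1 (pos 1,3,5,7,9,11,13,15,17,19,21,23,25,27,29,31): XOR of data positions = 1⊕0⊕0⊕1⊕1⊕0⊕1⊕1⊕1⊕1⊕0⊕1⊕1⊕1⊕1 = 1
p2 (pos 2,3,6,7,10,11,14,15,18,19,22,23,26,27,30,31): XOR of data positions = 1⊕1⊕0⊕1⊕1⊕1⊕1⊕0⊕1⊕0⊕0⊕0⊕1⊕1⊕1 = 0
p4 (pos 4,5,6,7,12,13,14,15,20,21,22,23,28,29,30,31): XOR of data positions = 0⊕1⊕0⊕0⊕0⊕1⊕1⊕1⊕1⊕0⊕0⊕0⊕1⊕1⊕1 = 0
p8 (pos 8,9,10,11,12,13,14,15,24,25,26,27,28,29,30,31): XOR of data positions = 1⊕1⊕1⊕0⊕0⊕1⊕1⊕0⊕1⊕0⊕1⊕0⊕1⊕1⊕1 = 0
p16 (pos 16,17,18,19,20,21,22,23,24,25,26,27,28,29,30,31): XOR of data positions = 1⊕0⊕1⊕1⊕1⊕0⊕0⊕0⊕1⊕0⊕1⊕0⊕1⊕1⊕1 = 1
Codeword: 1010010011100111101110001010111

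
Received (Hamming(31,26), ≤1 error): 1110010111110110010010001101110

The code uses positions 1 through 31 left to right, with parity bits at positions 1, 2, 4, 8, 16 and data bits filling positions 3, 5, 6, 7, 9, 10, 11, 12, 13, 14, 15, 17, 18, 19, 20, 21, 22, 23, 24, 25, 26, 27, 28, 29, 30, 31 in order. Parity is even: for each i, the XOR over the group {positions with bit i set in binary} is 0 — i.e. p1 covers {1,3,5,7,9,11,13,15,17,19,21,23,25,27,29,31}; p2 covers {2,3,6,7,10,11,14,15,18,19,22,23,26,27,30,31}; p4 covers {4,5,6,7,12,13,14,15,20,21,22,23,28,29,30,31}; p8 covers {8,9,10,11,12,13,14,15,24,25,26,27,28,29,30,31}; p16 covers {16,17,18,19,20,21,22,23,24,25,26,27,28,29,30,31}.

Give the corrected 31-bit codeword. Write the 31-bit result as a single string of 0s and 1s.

1110010111110111010010001101110

s1 (pos 1,3,5,7,9,11,13,15,17,19,21,23,25,27,29,31): 1⊕1⊕0⊕0⊕1⊕1⊕0⊕1⊕0⊕0⊕1⊕0⊕1⊕0⊕1⊕0 = 0
s2 (pos 2,3,6,7,10,11,14,15,18,19,22,23,26,27,30,31): 1⊕1⊕1⊕0⊕1⊕1⊕1⊕1⊕1⊕0⊕0⊕0⊕1⊕0⊕1⊕0 = 0
s4 (pos 4,5,6,7,12,13,14,15,20,21,22,23,28,29,30,31): 0⊕0⊕1⊕0⊕1⊕0⊕1⊕1⊕0⊕1⊕0⊕0⊕1⊕1⊕1⊕0 = 0
s8 (pos 8,9,10,11,12,13,14,15,24,25,26,27,28,29,30,31): 1⊕1⊕1⊕1⊕1⊕0⊕1⊕1⊕0⊕1⊕1⊕0⊕1⊕1⊕1⊕0 = 0
s16 (pos 16,17,18,19,20,21,22,23,24,25,26,27,28,29,30,31): 0⊕0⊕1⊕0⊕0⊕1⊕0⊕0⊕0⊕1⊕1⊕0⊕1⊕1⊕1⊕0 = 1
Syndrome s16…s1 = 10000 → error at position 16.
Flip position 16: 1110010111110110010010001101110 → 1110010111110111010010001101110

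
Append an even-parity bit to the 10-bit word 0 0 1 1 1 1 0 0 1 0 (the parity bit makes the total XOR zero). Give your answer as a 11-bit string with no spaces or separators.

00111100101

XOR of the 10 data bits: 0⊕0⊕1⊕1⊕1⊕1⊕0⊕0⊕1⊕0 = 1
Parity bit = 1 (so all 11 bits XOR to 0).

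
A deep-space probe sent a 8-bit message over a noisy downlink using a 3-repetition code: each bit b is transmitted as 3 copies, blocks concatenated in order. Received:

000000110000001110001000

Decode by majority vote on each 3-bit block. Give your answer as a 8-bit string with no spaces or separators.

Block 1 (000): 0 ones → 0
Block 2 (000): 0 ones → 0
Block 3 (110): 2 ones → 1
Block 4 (000): 0 ones → 0
Block 5 (001): 1 one → 0
Block 6 (110): 2 ones → 1
Block 7 (001): 1 one → 0
Block 8 (000): 0 ones → 0

00100100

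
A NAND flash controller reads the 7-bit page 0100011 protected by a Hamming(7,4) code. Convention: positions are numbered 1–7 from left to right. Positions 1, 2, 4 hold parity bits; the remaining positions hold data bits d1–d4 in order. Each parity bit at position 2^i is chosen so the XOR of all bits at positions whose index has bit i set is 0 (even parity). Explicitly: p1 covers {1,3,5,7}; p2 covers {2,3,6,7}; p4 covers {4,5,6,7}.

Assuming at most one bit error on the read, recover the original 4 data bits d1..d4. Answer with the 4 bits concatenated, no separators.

1011

s1 (pos 1,3,5,7): 0⊕0⊕0⊕1 = 1
s2 (pos 2,3,6,7): 1⊕0⊕1⊕1 = 1
s4 (pos 4,5,6,7): 0⊕0⊕1⊕1 = 0
Syndrome s4…s1 = 011 → error at position 3.
Flip position 3: 0100011 → 0110011
Read data bits from positions 3,5,6,7: 1011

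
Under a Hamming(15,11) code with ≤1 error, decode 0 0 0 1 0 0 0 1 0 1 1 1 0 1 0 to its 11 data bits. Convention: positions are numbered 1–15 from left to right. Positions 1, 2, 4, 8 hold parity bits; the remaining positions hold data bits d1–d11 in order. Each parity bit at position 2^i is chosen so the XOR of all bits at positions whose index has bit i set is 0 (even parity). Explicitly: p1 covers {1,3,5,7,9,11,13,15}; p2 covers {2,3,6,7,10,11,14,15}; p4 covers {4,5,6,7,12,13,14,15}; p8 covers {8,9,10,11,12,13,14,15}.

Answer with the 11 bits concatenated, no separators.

s1 (pos 1,3,5,7,9,11,13,15): 0⊕0⊕0⊕0⊕0⊕1⊕0⊕0 = 1
s2 (pos 2,3,6,7,10,11,14,15): 0⊕0⊕0⊕0⊕1⊕1⊕1⊕0 = 1
s4 (pos 4,5,6,7,12,13,14,15): 1⊕0⊕0⊕0⊕1⊕0⊕1⊕0 = 1
s8 (pos 8,9,10,11,12,13,14,15): 1⊕0⊕1⊕1⊕1⊕0⊕1⊕0 = 1
Syndrome s8…s1 = 1111 → error at position 15.
Flip position 15: 000100010111010 → 000100010111011
Read data bits from positions 3,5,6,7,9,10,11,12,13,14,15: 00000111011

00000111011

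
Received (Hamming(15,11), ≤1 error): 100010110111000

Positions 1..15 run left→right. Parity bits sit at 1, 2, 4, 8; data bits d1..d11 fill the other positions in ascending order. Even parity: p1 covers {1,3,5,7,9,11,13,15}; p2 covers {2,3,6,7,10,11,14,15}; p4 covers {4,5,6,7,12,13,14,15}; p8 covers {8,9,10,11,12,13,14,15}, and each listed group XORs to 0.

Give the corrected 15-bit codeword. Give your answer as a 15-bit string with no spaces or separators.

s1 (pos 1,3,5,7,9,11,13,15): 1⊕0⊕1⊕1⊕0⊕1⊕0⊕0 = 0
s2 (pos 2,3,6,7,10,11,14,15): 0⊕0⊕0⊕1⊕1⊕1⊕0⊕0 = 1
s4 (pos 4,5,6,7,12,13,14,15): 0⊕1⊕0⊕1⊕1⊕0⊕0⊕0 = 1
s8 (pos 8,9,10,11,12,13,14,15): 1⊕0⊕1⊕1⊕1⊕0⊕0⊕0 = 0
Syndrome s8…s1 = 0110 → error at position 6.
Flip position 6: 100010110111000 → 100011110111000

100011110111000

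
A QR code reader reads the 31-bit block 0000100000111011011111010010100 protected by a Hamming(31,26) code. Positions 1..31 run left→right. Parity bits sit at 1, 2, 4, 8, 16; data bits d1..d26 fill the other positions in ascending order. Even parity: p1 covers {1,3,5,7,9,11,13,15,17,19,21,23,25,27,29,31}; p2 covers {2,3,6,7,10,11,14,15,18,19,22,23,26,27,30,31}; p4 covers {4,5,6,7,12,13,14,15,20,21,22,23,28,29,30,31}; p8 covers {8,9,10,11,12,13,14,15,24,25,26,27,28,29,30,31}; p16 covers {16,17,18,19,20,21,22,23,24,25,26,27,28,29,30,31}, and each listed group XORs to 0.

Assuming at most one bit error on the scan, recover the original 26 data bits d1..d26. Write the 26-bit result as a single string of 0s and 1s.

01000011101011111000010100

s1 (pos 1,3,5,7,9,11,13,15,17,19,21,23,25,27,29,31): 0⊕0⊕1⊕0⊕0⊕1⊕1⊕1⊕0⊕1⊕1⊕0⊕0⊕1⊕1⊕0 = 0
s2 (pos 2,3,6,7,10,11,14,15,18,19,22,23,26,27,30,31): 0⊕0⊕0⊕0⊕0⊕1⊕0⊕1⊕1⊕1⊕1⊕0⊕0⊕1⊕0⊕0 = 0
s4 (pos 4,5,6,7,12,13,14,15,20,21,22,23,28,29,30,31): 0⊕1⊕0⊕0⊕1⊕1⊕0⊕1⊕1⊕1⊕1⊕0⊕0⊕1⊕0⊕0 = 0
s8 (pos 8,9,10,11,12,13,14,15,24,25,26,27,28,29,30,31): 0⊕0⊕0⊕1⊕1⊕1⊕0⊕1⊕1⊕0⊕0⊕1⊕0⊕1⊕0⊕0 = 1
s16 (pos 16,17,18,19,20,21,22,23,24,25,26,27,28,29,30,31): 1⊕0⊕1⊕1⊕1⊕1⊕1⊕0⊕1⊕0⊕0⊕1⊕0⊕1⊕0⊕0 = 1
Syndrome s16…s1 = 11000 → error at position 24.
Flip position 24: 0000100000111011011111010010100 → 0000100000111011011111000010100
Read data bits from positions 3,5,6,7,9,10,11,12,13,14,15,17,18,19,20,21,22,23,24,25,26,27,28,29,30,31: 01000011101011111000010100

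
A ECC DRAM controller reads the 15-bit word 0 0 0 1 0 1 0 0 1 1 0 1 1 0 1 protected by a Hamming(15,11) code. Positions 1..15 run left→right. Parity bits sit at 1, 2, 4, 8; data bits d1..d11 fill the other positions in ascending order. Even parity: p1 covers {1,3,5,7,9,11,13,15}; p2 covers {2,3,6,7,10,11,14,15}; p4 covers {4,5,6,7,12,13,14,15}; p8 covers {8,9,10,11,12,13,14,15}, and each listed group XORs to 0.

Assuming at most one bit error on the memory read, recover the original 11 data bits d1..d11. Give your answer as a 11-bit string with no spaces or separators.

s1 (pos 1,3,5,7,9,11,13,15): 0⊕0⊕0⊕0⊕1⊕0⊕1⊕1 = 1
s2 (pos 2,3,6,7,10,11,14,15): 0⊕0⊕1⊕0⊕1⊕0⊕0⊕1 = 1
s4 (pos 4,5,6,7,12,13,14,15): 1⊕0⊕1⊕0⊕1⊕1⊕0⊕1 = 1
s8 (pos 8,9,10,11,12,13,14,15): 0⊕1⊕1⊕0⊕1⊕1⊕0⊕1 = 1
Syndrome s8…s1 = 1111 → error at position 15.
Flip position 15: 000101001101101 → 000101001101100
Read data bits from positions 3,5,6,7,9,10,11,12,13,14,15: 00101101100

00101101100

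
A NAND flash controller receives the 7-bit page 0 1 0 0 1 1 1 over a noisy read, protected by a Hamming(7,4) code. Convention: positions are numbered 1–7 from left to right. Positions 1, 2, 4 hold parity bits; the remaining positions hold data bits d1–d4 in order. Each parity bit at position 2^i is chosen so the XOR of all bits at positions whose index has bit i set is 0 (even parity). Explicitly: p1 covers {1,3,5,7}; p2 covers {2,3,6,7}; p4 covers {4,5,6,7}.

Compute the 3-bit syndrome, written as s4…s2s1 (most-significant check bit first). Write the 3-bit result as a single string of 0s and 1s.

110

s1 (pos 1,3,5,7): 0⊕0⊕1⊕1 = 0
s2 (pos 2,3,6,7): 1⊕0⊕1⊕1 = 1
s4 (pos 4,5,6,7): 0⊕1⊕1⊕1 = 1
Syndrome s4…s1 = 110 → error at position 6.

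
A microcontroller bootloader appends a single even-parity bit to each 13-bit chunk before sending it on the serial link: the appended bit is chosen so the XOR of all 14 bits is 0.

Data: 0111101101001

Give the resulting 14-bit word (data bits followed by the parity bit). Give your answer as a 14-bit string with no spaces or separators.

XOR of the 13 data bits: 0⊕1⊕1⊕1⊕1⊕0⊕1⊕1⊕0⊕1⊕0⊕0⊕1 = 0
Parity bit = 0 (so all 14 bits XOR to 0).

01111011010010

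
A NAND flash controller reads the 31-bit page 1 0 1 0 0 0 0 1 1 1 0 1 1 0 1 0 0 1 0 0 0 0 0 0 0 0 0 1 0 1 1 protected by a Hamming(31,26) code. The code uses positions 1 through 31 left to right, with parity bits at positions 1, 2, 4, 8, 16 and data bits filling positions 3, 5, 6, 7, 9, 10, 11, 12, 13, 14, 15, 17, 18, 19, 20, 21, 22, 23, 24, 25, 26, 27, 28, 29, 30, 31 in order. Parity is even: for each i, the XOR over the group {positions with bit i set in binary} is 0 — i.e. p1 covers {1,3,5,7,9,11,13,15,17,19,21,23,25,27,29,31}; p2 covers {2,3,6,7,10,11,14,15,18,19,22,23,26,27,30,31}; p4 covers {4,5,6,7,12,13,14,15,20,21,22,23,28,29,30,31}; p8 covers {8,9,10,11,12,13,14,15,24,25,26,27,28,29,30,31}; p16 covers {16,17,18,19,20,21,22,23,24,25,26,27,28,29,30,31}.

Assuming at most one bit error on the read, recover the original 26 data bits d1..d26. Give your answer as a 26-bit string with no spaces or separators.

10001101101010000000001011

s1 (pos 1,3,5,7,9,11,13,15,17,19,21,23,25,27,29,31): 1⊕1⊕0⊕0⊕1⊕0⊕1⊕1⊕0⊕0⊕0⊕0⊕0⊕0⊕0⊕1 = 0
s2 (pos 2,3,6,7,10,11,14,15,18,19,22,23,26,27,30,31): 0⊕1⊕0⊕0⊕1⊕0⊕0⊕1⊕1⊕0⊕0⊕0⊕0⊕0⊕1⊕1 = 0
s4 (pos 4,5,6,7,12,13,14,15,20,21,22,23,28,29,30,31): 0⊕0⊕0⊕0⊕1⊕1⊕0⊕1⊕0⊕0⊕0⊕0⊕1⊕0⊕1⊕1 = 0
s8 (pos 8,9,10,11,12,13,14,15,24,25,26,27,28,29,30,31): 1⊕1⊕1⊕0⊕1⊕1⊕0⊕1⊕0⊕0⊕0⊕0⊕1⊕0⊕1⊕1 = 1
s16 (pos 16,17,18,19,20,21,22,23,24,25,26,27,28,29,30,31): 0⊕0⊕1⊕0⊕0⊕0⊕0⊕0⊕0⊕0⊕0⊕0⊕1⊕0⊕1⊕1 = 0
Syndrome s16…s1 = 01000 → error at position 8.
Flip position 8: 1010000111011010010000000001011 → 1010000011011010010000000001011
Read data bits from positions 3,5,6,7,9,10,11,12,13,14,15,17,18,19,20,21,22,23,24,25,26,27,28,29,30,31: 10001101101010000000001011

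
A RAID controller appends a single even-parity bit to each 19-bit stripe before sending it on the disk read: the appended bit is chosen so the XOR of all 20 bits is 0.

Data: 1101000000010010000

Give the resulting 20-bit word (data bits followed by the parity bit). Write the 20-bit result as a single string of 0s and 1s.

11010000000100100001

XOR of the 19 data bits: 1⊕1⊕0⊕1⊕0⊕0⊕0⊕0⊕0⊕0⊕0⊕1⊕0⊕0⊕1⊕0⊕0⊕0⊕0 = 1
Parity bit = 1 (so all 20 bits XOR to 0).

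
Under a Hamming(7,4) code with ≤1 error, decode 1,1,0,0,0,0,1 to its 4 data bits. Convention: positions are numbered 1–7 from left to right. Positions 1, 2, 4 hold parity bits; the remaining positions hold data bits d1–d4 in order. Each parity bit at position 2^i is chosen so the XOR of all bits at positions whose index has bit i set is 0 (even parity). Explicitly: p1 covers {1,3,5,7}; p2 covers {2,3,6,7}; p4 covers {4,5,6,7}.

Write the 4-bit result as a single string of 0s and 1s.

s1 (pos 1,3,5,7): 1⊕0⊕0⊕1 = 0
s2 (pos 2,3,6,7): 1⊕0⊕0⊕1 = 0
s4 (pos 4,5,6,7): 0⊕0⊕0⊕1 = 1
Syndrome s4…s1 = 100 → error at position 4.
Flip position 4: 1100001 → 1101001
Read data bits from positions 3,5,6,7: 0001

0001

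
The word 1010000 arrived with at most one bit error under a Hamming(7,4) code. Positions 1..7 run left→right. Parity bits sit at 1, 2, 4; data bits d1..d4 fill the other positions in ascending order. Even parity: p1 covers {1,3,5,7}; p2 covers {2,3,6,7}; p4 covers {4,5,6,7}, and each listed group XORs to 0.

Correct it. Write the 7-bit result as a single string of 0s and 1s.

s1 (pos 1,3,5,7): 1⊕1⊕0⊕0 = 0
s2 (pos 2,3,6,7): 0⊕1⊕0⊕0 = 1
s4 (pos 4,5,6,7): 0⊕0⊕0⊕0 = 0
Syndrome s4…s1 = 010 → error at position 2.
Flip position 2: 1010000 → 1110000

1110000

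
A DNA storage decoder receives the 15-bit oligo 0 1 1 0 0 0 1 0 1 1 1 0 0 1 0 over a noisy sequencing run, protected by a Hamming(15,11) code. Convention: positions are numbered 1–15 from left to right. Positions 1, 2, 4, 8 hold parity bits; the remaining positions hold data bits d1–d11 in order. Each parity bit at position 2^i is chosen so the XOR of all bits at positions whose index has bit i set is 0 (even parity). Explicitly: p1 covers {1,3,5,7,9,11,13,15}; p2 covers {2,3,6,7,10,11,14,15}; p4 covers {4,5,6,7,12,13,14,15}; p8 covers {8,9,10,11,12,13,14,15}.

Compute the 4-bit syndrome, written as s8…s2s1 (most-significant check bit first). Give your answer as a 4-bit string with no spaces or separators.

s1 (pos 1,3,5,7,9,11,13,15): 0⊕1⊕0⊕1⊕1⊕1⊕0⊕0 = 0
s2 (pos 2,3,6,7,10,11,14,15): 1⊕1⊕0⊕1⊕1⊕1⊕1⊕0 = 0
s4 (pos 4,5,6,7,12,13,14,15): 0⊕0⊕0⊕1⊕0⊕0⊕1⊕0 = 0
s8 (pos 8,9,10,11,12,13,14,15): 0⊕1⊕1⊕1⊕0⊕0⊕1⊕0 = 0
Syndrome s8…s1 = 0000 → no error.

0000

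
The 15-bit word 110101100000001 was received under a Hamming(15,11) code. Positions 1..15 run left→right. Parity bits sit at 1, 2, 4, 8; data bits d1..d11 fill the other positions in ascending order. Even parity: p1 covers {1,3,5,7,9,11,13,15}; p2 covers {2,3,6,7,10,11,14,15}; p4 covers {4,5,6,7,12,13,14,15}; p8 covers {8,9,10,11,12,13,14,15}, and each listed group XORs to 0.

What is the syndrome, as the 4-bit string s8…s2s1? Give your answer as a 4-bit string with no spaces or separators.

1001

s1 (pos 1,3,5,7,9,11,13,15): 1⊕0⊕0⊕1⊕0⊕0⊕0⊕1 = 1
s2 (pos 2,3,6,7,10,11,14,15): 1⊕0⊕1⊕1⊕0⊕0⊕0⊕1 = 0
s4 (pos 4,5,6,7,12,13,14,15): 1⊕0⊕1⊕1⊕0⊕0⊕0⊕1 = 0
s8 (pos 8,9,10,11,12,13,14,15): 0⊕0⊕0⊕0⊕0⊕0⊕0⊕1 = 1
Syndrome s8…s1 = 1001 → error at position 9.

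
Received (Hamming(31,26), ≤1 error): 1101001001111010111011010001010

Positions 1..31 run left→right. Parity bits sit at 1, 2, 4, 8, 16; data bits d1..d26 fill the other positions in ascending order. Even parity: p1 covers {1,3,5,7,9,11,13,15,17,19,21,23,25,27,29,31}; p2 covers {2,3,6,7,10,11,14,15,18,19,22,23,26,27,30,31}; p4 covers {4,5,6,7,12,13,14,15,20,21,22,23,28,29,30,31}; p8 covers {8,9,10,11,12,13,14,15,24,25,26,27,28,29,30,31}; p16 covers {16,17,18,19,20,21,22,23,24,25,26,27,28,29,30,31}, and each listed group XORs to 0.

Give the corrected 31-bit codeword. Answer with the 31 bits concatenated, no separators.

s1 (pos 1,3,5,7,9,11,13,15,17,19,21,23,25,27,29,31): 1⊕0⊕0⊕1⊕0⊕1⊕1⊕1⊕1⊕1⊕1⊕0⊕0⊕0⊕0⊕0 = 0
s2 (pos 2,3,6,7,10,11,14,15,18,19,22,23,26,27,30,31): 1⊕0⊕0⊕1⊕1⊕1⊕0⊕1⊕1⊕1⊕1⊕0⊕0⊕0⊕1⊕0 = 1
s4 (pos 4,5,6,7,12,13,14,15,20,21,22,23,28,29,30,31): 1⊕0⊕0⊕1⊕1⊕1⊕0⊕1⊕0⊕1⊕1⊕0⊕1⊕0⊕1⊕0 = 1
s8 (pos 8,9,10,11,12,13,14,15,24,25,26,27,28,29,30,31): 0⊕0⊕1⊕1⊕1⊕1⊕0⊕1⊕1⊕0⊕0⊕0⊕1⊕0⊕1⊕0 = 0
s16 (pos 16,17,18,19,20,21,22,23,24,25,26,27,28,29,30,31): 0⊕1⊕1⊕1⊕0⊕1⊕1⊕0⊕1⊕0⊕0⊕0⊕1⊕0⊕1⊕0 = 0
Syndrome s16…s1 = 00110 → error at position 6.
Flip position 6: 1101001001111010111011010001010 → 1101011001111010111011010001010

1101011001111010111011010001010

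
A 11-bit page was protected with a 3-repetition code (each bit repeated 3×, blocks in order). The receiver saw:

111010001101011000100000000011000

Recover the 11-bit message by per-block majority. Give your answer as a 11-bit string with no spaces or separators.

Block 1 (111): 3 ones → 1
Block 2 (010): 1 one → 0
Block 3 (001): 1 one → 0
Block 4 (101): 2 ones → 1
Block 5 (011): 2 ones → 1
Block 6 (000): 0 ones → 0
Block 7 (100): 1 one → 0
Block 8 (000): 0 ones → 0
Block 9 (000): 0 ones → 0
Block 10 (011): 2 ones → 1
Block 11 (000): 0 ones → 0

10011000010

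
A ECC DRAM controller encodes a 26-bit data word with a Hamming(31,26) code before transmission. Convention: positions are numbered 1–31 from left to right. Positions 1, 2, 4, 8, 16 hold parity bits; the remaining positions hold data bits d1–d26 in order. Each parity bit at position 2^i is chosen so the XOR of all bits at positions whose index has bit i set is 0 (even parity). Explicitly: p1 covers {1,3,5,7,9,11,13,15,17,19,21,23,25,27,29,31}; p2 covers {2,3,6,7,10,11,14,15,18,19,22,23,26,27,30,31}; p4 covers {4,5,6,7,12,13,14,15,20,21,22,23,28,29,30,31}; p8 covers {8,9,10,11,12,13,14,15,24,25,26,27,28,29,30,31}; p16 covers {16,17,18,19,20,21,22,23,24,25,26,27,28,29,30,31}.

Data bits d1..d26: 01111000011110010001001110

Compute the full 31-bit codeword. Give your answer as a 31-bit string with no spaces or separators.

0001111110000111110010001001110

Place data at non-parity positions: p1 p2 0 p4 1 1 1 p8 1 0 0 0 0 1 1 p16 1 1 0 0 1 0 0 0 1 0 0 1 1 1 0
p1 (pos 1,3,5,7,9,11,13,15,17,19,21,23,25,27,29,31): XOR of data positions = 0⊕1⊕1⊕1⊕0⊕0⊕1⊕1⊕0⊕1⊕0⊕1⊕0⊕1⊕0 = 0
p2 (pos 2,3,6,7,10,11,14,15,18,19,22,23,26,27,30,31): XOR of data positions = 0⊕1⊕1⊕0⊕0⊕1⊕1⊕1⊕0⊕0⊕0⊕0⊕0⊕1⊕0 = 0
p4 (pos 4,5,6,7,12,13,14,15,20,21,22,23,28,29,30,31): XOR of data positions = 1⊕1⊕1⊕0⊕0⊕1⊕1⊕0⊕1⊕0⊕0⊕1⊕1⊕1⊕0 = 1
p8 (pos 8,9,10,11,12,13,14,15,24,25,26,27,28,29,30,31): XOR of data positions = 1⊕0⊕0⊕0⊕0⊕1⊕1⊕0⊕1⊕0⊕0⊕1⊕1⊕1⊕0 = 1
p16 (pos 16,17,18,19,20,21,22,23,24,25,26,27,28,29,30,31): XOR of data positions = 1⊕1⊕0⊕0⊕1⊕0⊕0⊕0⊕1⊕0⊕0⊕1⊕1⊕1⊕0 = 1
Codeword: 0001111110000111110010001001110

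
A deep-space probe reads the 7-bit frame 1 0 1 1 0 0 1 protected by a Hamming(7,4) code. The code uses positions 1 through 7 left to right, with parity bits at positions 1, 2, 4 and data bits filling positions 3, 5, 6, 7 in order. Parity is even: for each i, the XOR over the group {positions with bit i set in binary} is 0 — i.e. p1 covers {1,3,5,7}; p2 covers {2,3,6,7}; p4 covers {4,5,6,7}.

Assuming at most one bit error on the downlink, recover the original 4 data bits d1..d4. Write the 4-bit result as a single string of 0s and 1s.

s1 (pos 1,3,5,7): 1⊕1⊕0⊕1 = 1
s2 (pos 2,3,6,7): 0⊕1⊕0⊕1 = 0
s4 (pos 4,5,6,7): 1⊕0⊕0⊕1 = 0
Syndrome s4…s1 = 001 → error at position 1.
Flip position 1: 1011001 → 0011001
Read data bits from positions 3,5,6,7: 1001

1001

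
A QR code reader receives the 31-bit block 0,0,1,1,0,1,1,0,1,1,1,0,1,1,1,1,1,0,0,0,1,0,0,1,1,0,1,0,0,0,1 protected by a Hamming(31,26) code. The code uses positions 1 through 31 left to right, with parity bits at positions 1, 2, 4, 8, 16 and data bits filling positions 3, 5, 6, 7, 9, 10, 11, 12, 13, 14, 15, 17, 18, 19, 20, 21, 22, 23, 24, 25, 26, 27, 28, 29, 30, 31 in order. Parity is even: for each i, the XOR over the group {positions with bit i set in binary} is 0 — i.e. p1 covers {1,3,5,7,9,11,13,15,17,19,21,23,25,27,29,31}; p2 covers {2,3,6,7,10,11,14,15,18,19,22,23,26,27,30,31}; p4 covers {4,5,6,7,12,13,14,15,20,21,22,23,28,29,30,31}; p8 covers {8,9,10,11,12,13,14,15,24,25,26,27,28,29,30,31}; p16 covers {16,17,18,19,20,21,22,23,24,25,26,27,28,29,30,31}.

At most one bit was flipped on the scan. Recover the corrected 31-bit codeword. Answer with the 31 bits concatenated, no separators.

s1 (pos 1,3,5,7,9,11,13,15,17,19,21,23,25,27,29,31): 0⊕1⊕0⊕1⊕1⊕1⊕1⊕1⊕1⊕0⊕1⊕0⊕1⊕1⊕0⊕1 = 1
s2 (pos 2,3,6,7,10,11,14,15,18,19,22,23,26,27,30,31): 0⊕1⊕1⊕1⊕1⊕1⊕1⊕1⊕0⊕0⊕0⊕0⊕0⊕1⊕0⊕1 = 1
s4 (pos 4,5,6,7,12,13,14,15,20,21,22,23,28,29,30,31): 1⊕0⊕1⊕1⊕0⊕1⊕1⊕1⊕0⊕1⊕0⊕0⊕0⊕0⊕0⊕1 = 0
s8 (pos 8,9,10,11,12,13,14,15,24,25,26,27,28,29,30,31): 0⊕1⊕1⊕1⊕0⊕1⊕1⊕1⊕1⊕1⊕0⊕1⊕0⊕0⊕0⊕1 = 0
s16 (pos 16,17,18,19,20,21,22,23,24,25,26,27,28,29,30,31): 1⊕1⊕0⊕0⊕0⊕1⊕0⊕0⊕1⊕1⊕0⊕1⊕0⊕0⊕0⊕1 = 1
Syndrome s16…s1 = 10011 → error at position 19.
Flip position 19: 0011011011101111100010011010001 → 0011011011101111101010011010001

0011011011101111101010011010001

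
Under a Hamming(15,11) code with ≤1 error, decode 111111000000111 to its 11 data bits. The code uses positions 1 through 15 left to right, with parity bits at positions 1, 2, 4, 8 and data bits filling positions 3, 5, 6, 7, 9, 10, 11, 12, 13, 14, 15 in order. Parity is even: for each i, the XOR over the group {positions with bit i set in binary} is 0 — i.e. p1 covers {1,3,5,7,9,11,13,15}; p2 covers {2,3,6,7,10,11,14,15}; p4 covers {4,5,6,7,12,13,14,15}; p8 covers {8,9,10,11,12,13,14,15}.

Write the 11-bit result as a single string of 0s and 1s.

s1 (pos 1,3,5,7,9,11,13,15): 1⊕1⊕1⊕0⊕0⊕0⊕1⊕1 = 1
s2 (pos 2,3,6,7,10,11,14,15): 1⊕1⊕1⊕0⊕0⊕0⊕1⊕1 = 1
s4 (pos 4,5,6,7,12,13,14,15): 1⊕1⊕1⊕0⊕0⊕1⊕1⊕1 = 0
s8 (pos 8,9,10,11,12,13,14,15): 0⊕0⊕0⊕0⊕0⊕1⊕1⊕1 = 1
Syndrome s8…s1 = 1011 → error at position 11.
Flip position 11: 111111000000111 → 111111000010111
Read data bits from positions 3,5,6,7,9,10,11,12,13,14,15: 11100010111

11100010111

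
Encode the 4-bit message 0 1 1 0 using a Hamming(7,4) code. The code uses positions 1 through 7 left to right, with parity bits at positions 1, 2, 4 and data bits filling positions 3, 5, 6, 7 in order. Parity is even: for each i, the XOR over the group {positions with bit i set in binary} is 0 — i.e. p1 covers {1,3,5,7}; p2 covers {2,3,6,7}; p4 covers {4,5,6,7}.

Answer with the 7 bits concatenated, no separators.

Place data at non-parity positions: p1 p2 0 p4 1 1 0
p1 (pos 1,3,5,7): XOR of data positions = 0⊕1⊕0 = 1
p2 (pos 2,3,6,7): XOR of data positions = 0⊕1⊕0 = 1
p4 (pos 4,5,6,7): XOR of data positions = 1⊕1⊕0 = 0
Codeword: 1100110

1100110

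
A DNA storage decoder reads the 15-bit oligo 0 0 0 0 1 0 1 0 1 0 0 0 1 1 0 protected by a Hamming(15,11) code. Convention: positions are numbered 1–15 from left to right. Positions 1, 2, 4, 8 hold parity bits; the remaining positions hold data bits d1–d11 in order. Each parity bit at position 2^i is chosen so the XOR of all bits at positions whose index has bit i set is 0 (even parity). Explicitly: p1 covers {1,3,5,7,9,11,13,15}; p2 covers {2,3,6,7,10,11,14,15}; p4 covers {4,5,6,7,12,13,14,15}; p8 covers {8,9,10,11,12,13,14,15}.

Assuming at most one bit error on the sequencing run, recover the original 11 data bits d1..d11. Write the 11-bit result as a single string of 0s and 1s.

01011000110

s1 (pos 1,3,5,7,9,11,13,15): 0⊕0⊕1⊕1⊕1⊕0⊕1⊕0 = 0
s2 (pos 2,3,6,7,10,11,14,15): 0⊕0⊕0⊕1⊕0⊕0⊕1⊕0 = 0
s4 (pos 4,5,6,7,12,13,14,15): 0⊕1⊕0⊕1⊕0⊕1⊕1⊕0 = 0
s8 (pos 8,9,10,11,12,13,14,15): 0⊕1⊕0⊕0⊕0⊕1⊕1⊕0 = 1
Syndrome s8…s1 = 1000 → error at position 8.
Flip position 8: 000010101000110 → 000010111000110
Read data bits from positions 3,5,6,7,9,10,11,12,13,14,15: 01011000110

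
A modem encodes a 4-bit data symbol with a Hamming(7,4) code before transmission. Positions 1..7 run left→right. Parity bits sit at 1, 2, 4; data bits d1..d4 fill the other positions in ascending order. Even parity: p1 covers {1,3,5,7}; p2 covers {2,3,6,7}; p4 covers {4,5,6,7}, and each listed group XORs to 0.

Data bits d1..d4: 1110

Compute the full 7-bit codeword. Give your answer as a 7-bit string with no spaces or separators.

0010110

Place data at non-parity positions: p1 p2 1 p4 1 1 0
p1 (pos 1,3,5,7): XOR of data positions = 1⊕1⊕0 = 0
p2 (pos 2,3,6,7): XOR of data positions = 1⊕1⊕0 = 0
p4 (pos 4,5,6,7): XOR of data positions = 1⊕1⊕0 = 0
Codeword: 0010110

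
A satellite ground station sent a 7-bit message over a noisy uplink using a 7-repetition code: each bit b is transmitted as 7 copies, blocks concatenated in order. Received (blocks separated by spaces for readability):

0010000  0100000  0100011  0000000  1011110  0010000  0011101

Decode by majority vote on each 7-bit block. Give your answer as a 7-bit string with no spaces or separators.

Block 1 (0010000): 1 one → 0
Block 2 (0100000): 1 one → 0
Block 3 (0100011): 3 ones → 0
Block 4 (0000000): 0 ones → 0
Block 5 (1011110): 5 ones → 1
Block 6 (0010000): 1 one → 0
Block 7 (0011101): 4 ones → 1

0000101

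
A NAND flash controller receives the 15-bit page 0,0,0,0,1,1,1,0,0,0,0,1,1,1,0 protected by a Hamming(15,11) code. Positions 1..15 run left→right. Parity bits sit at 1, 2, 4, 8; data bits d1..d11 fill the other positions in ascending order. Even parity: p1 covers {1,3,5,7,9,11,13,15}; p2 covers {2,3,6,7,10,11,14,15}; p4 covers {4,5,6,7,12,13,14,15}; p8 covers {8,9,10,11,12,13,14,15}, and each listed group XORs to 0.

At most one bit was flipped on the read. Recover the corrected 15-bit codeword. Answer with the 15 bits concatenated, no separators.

000011100011110

s1 (pos 1,3,5,7,9,11,13,15): 0⊕0⊕1⊕1⊕0⊕0⊕1⊕0 = 1
s2 (pos 2,3,6,7,10,11,14,15): 0⊕0⊕1⊕1⊕0⊕0⊕1⊕0 = 1
s4 (pos 4,5,6,7,12,13,14,15): 0⊕1⊕1⊕1⊕1⊕1⊕1⊕0 = 0
s8 (pos 8,9,10,11,12,13,14,15): 0⊕0⊕0⊕0⊕1⊕1⊕1⊕0 = 1
Syndrome s8…s1 = 1011 → error at position 11.
Flip position 11: 000011100001110 → 000011100011110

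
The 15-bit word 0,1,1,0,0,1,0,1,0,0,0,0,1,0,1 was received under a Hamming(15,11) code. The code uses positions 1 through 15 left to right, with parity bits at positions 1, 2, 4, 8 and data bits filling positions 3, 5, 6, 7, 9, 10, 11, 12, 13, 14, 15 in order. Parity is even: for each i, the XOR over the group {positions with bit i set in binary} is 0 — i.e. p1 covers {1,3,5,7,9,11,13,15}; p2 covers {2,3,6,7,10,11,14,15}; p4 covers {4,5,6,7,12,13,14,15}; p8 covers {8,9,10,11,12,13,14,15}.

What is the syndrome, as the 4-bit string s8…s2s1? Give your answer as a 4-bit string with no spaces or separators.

1101

s1 (pos 1,3,5,7,9,11,13,15): 0⊕1⊕0⊕0⊕0⊕0⊕1⊕1 = 1
s2 (pos 2,3,6,7,10,11,14,15): 1⊕1⊕1⊕0⊕0⊕0⊕0⊕1 = 0
s4 (pos 4,5,6,7,12,13,14,15): 0⊕0⊕1⊕0⊕0⊕1⊕0⊕1 = 1
s8 (pos 8,9,10,11,12,13,14,15): 1⊕0⊕0⊕0⊕0⊕1⊕0⊕1 = 1
Syndrome s8…s1 = 1101 → error at position 13.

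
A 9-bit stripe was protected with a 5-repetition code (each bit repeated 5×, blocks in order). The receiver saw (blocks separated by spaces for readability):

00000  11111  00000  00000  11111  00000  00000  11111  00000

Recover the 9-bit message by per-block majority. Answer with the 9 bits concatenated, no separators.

010010010

Block 1 (00000): 0 ones → 0
Block 2 (11111): 5 ones → 1
Block 3 (00000): 0 ones → 0
Block 4 (00000): 0 ones → 0
Block 5 (11111): 5 ones → 1
Block 6 (00000): 0 ones → 0
Block 7 (00000): 0 ones → 0
Block 8 (11111): 5 ones → 1
Block 9 (00000): 0 ones → 0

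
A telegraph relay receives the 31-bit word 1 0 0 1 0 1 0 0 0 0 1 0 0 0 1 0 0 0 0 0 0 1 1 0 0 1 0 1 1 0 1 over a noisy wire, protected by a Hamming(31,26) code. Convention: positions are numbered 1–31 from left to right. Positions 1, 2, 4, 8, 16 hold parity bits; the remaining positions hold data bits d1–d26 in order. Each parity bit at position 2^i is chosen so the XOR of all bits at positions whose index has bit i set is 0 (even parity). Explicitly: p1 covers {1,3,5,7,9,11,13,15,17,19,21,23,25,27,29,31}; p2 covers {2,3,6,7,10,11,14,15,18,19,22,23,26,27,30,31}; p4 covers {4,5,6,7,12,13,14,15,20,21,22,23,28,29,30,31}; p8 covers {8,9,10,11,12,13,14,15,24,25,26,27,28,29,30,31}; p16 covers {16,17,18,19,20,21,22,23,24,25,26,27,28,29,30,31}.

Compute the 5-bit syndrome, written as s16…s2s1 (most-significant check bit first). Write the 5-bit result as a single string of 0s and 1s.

00010

s1 (pos 1,3,5,7,9,11,13,15,17,19,21,23,25,27,29,31): 1⊕0⊕0⊕0⊕0⊕1⊕0⊕1⊕0⊕0⊕0⊕1⊕0⊕0⊕1⊕1 = 0
s2 (pos 2,3,6,7,10,11,14,15,18,19,22,23,26,27,30,31): 0⊕0⊕1⊕0⊕0⊕1⊕0⊕1⊕0⊕0⊕1⊕1⊕1⊕0⊕0⊕1 = 1
s4 (pos 4,5,6,7,12,13,14,15,20,21,22,23,28,29,30,31): 1⊕0⊕1⊕0⊕0⊕0⊕0⊕1⊕0⊕0⊕1⊕1⊕1⊕1⊕0⊕1 = 0
s8 (pos 8,9,10,11,12,13,14,15,24,25,26,27,28,29,30,31): 0⊕0⊕0⊕1⊕0⊕0⊕0⊕1⊕0⊕0⊕1⊕0⊕1⊕1⊕0⊕1 = 0
s16 (pos 16,17,18,19,20,21,22,23,24,25,26,27,28,29,30,31): 0⊕0⊕0⊕0⊕0⊕0⊕1⊕1⊕0⊕0⊕1⊕0⊕1⊕1⊕0⊕1 = 0
Syndrome s16…s1 = 00010 → error at position 2.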